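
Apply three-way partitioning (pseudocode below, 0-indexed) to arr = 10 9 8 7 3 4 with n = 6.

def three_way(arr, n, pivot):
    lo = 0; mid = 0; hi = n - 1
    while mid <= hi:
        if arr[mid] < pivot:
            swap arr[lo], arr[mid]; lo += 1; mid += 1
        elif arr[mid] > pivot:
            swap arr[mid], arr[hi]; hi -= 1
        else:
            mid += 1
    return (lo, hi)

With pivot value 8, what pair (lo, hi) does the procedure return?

lo=0 mid=0 hi=5
10>8: swap(0,5), hi=4 ⇒ 4 9 8 7 3 10
4<8: swap(0,0), lo=1 mid=1 ⇒ 4 9 8 7 3 10
9>8: swap(1,4), hi=3 ⇒ 4 3 8 7 9 10
3<8: swap(1,1), lo=2 mid=2 ⇒ 4 3 8 7 9 10
8=8: mid=3
7<8: swap(2,3), lo=3 mid=4 ⇒ 4 3 7 8 9 10
done. lo=3 hi=3; arr=4 3 7 8 9 10

(3, 3)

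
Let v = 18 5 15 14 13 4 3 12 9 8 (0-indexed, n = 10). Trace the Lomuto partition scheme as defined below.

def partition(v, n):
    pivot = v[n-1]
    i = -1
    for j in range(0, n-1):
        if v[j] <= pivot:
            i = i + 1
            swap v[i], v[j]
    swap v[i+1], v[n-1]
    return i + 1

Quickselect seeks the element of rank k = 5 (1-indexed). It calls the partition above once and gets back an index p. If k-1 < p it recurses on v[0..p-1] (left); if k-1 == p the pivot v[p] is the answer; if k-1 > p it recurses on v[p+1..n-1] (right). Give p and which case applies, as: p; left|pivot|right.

pivot=8, i=-1
j=0: 18>8, skip
j=1: 5≤8, i=0, swap(0,1) ⇒ 5 18 15 14 13 4 3 12 9 8
j=2: 15>8, skip
j=3: 14>8, skip
j=4: 13>8, skip
j=5: 4≤8, i=1, swap(1,5) ⇒ 5 4 15 14 13 18 3 12 9 8
j=6: 3≤8, i=2, swap(2,6) ⇒ 5 4 3 14 13 18 15 12 9 8
j=7: 12>8, skip
j=8: 9>8, skip
swap(3,9) ⇒ 5 4 3 8 13 18 15 12 9 14; return 3
p = 3; k-1 = 4 > 3 ⇒ right

3; right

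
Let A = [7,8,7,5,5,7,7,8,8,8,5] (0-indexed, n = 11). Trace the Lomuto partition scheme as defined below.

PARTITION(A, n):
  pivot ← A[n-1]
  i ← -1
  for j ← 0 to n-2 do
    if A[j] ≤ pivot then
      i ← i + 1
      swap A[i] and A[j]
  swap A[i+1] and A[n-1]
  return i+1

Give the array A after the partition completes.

[5,5,5,7,8,7,7,8,8,8,7]

pivot=5, i=-1
j=0: 7>5, skip
j=1: 8>5, skip
j=2: 7>5, skip
j=3: 5≤5, i=0, swap(0,3) ⇒ [5,8,7,7,5,7,7,8,8,8,5]
j=4: 5≤5, i=1, swap(1,4) ⇒ [5,5,7,7,8,7,7,8,8,8,5]
j=5: 7>5, skip
j=6: 7>5, skip
j=7: 8>5, skip
j=8: 8>5, skip
j=9: 8>5, skip
swap(2,10) ⇒ [5,5,5,7,8,7,7,8,8,8,7]; return 2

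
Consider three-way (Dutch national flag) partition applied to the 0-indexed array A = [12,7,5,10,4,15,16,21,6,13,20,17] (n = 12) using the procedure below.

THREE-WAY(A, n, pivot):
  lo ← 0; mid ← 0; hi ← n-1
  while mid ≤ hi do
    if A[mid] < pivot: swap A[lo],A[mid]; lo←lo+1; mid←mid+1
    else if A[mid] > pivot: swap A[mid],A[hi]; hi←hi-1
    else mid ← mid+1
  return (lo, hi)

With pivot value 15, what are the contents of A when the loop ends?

[12,7,5,10,4,13,6,15,21,20,17,16]

pivot = 15; lo=0, mid=0, hi=11
A[mid]=12<15: swap A[0],A[0]; lo=1,mid=1 → [12,7,5,10,4,15,16,21,6,13,20,17]
A[mid]=7<15: swap A[1],A[1]; lo=2,mid=2 → [12,7,5,10,4,15,16,21,6,13,20,17]
A[mid]=5<15: swap A[2],A[2]; lo=3,mid=3 → [12,7,5,10,4,15,16,21,6,13,20,17]
A[mid]=10<15: swap A[3],A[3]; lo=4,mid=4 → [12,7,5,10,4,15,16,21,6,13,20,17]
A[mid]=4<15: swap A[4],A[4]; lo=5,mid=5 → [12,7,5,10,4,15,16,21,6,13,20,17]
A[mid]=15=15: mid=6
A[mid]=16>15: swap A[6],A[11]; hi=10 → [12,7,5,10,4,15,17,21,6,13,20,16]
A[mid]=17>15: swap A[6],A[10]; hi=9 → [12,7,5,10,4,15,20,21,6,13,17,16]
A[mid]=20>15: swap A[6],A[9]; hi=8 → [12,7,5,10,4,15,13,21,6,20,17,16]
A[mid]=13<15: swap A[5],A[6]; lo=6,mid=7 → [12,7,5,10,4,13,15,21,6,20,17,16]
A[mid]=21>15: swap A[7],A[8]; hi=7 → [12,7,5,10,4,13,15,6,21,20,17,16]
A[mid]=6<15: swap A[6],A[7]; lo=7,mid=8 → [12,7,5,10,4,13,6,15,21,20,17,16]
end: lo=7, hi=7; A = [12,7,5,10,4,13,6,15,21,20,17,16]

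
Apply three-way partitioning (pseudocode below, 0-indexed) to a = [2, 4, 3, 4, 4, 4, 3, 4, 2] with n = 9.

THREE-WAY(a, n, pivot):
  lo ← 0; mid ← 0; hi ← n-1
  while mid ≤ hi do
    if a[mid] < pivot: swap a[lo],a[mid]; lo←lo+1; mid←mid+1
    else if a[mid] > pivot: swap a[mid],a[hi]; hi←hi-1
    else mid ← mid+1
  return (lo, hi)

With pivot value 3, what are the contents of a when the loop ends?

pivot = 3; lo=0, mid=0, hi=8
a[mid]=2<3: swap a[0],a[0]; lo=1,mid=1 → [2, 4, 3, 4, 4, 4, 3, 4, 2]
a[mid]=4>3: swap a[1],a[8]; hi=7 → [2, 2, 3, 4, 4, 4, 3, 4, 4]
a[mid]=2<3: swap a[1],a[1]; lo=2,mid=2 → [2, 2, 3, 4, 4, 4, 3, 4, 4]
a[mid]=3=3: mid=3
a[mid]=4>3: swap a[3],a[7]; hi=6 → [2, 2, 3, 4, 4, 4, 3, 4, 4]
a[mid]=4>3: swap a[3],a[6]; hi=5 → [2, 2, 3, 3, 4, 4, 4, 4, 4]
a[mid]=3=3: mid=4
a[mid]=4>3: swap a[4],a[5]; hi=4 → [2, 2, 3, 3, 4, 4, 4, 4, 4]
a[mid]=4>3: swap a[4],a[4]; hi=3 → [2, 2, 3, 3, 4, 4, 4, 4, 4]
end: lo=2, hi=3; a = [2, 2, 3, 3, 4, 4, 4, 4, 4]

[2, 2, 3, 3, 4, 4, 4, 4, 4]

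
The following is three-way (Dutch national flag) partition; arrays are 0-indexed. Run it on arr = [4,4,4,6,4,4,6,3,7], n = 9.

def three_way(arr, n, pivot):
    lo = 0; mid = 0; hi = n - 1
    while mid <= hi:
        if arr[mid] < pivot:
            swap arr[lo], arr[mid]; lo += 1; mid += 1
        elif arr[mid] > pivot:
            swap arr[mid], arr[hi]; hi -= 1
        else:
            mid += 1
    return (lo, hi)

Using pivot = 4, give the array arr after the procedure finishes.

pivot = 4; lo=0, mid=0, hi=8
arr[mid]=4=4: mid=1
arr[mid]=4=4: mid=2
arr[mid]=4=4: mid=3
arr[mid]=6>4: swap arr[3],arr[8]; hi=7 → [4,4,4,7,4,4,6,3,6]
arr[mid]=7>4: swap arr[3],arr[7]; hi=6 → [4,4,4,3,4,4,6,7,6]
arr[mid]=3<4: swap arr[0],arr[3]; lo=1,mid=4 → [3,4,4,4,4,4,6,7,6]
arr[mid]=4=4: mid=5
arr[mid]=4=4: mid=6
arr[mid]=6>4: swap arr[6],arr[6]; hi=5 → [3,4,4,4,4,4,6,7,6]
end: lo=1, hi=5; arr = [3,4,4,4,4,4,6,7,6]

[3,4,4,4,4,4,6,7,6]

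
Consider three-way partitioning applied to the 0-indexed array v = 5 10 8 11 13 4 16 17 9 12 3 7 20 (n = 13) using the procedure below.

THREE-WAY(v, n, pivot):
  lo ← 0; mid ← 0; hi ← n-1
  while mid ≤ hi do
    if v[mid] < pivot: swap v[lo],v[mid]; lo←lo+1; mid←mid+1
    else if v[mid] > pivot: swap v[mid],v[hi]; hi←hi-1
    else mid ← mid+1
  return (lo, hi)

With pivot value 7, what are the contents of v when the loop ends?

pivot = 7; lo=0, mid=0, hi=12
v[mid]=5<7: swap v[0],v[0]; lo=1,mid=1 → 5 10 8 11 13 4 16 17 9 12 3 7 20
v[mid]=10>7: swap v[1],v[12]; hi=11 → 5 20 8 11 13 4 16 17 9 12 3 7 10
v[mid]=20>7: swap v[1],v[11]; hi=10 → 5 7 8 11 13 4 16 17 9 12 3 20 10
v[mid]=7=7: mid=2
v[mid]=8>7: swap v[2],v[10]; hi=9 → 5 7 3 11 13 4 16 17 9 12 8 20 10
v[mid]=3<7: swap v[1],v[2]; lo=2,mid=3 → 5 3 7 11 13 4 16 17 9 12 8 20 10
v[mid]=11>7: swap v[3],v[9]; hi=8 → 5 3 7 12 13 4 16 17 9 11 8 20 10
v[mid]=12>7: swap v[3],v[8]; hi=7 → 5 3 7 9 13 4 16 17 12 11 8 20 10
v[mid]=9>7: swap v[3],v[7]; hi=6 → 5 3 7 17 13 4 16 9 12 11 8 20 10
v[mid]=17>7: swap v[3],v[6]; hi=5 → 5 3 7 16 13 4 17 9 12 11 8 20 10
v[mid]=16>7: swap v[3],v[5]; hi=4 → 5 3 7 4 13 16 17 9 12 11 8 20 10
v[mid]=4<7: swap v[2],v[3]; lo=3,mid=4 → 5 3 4 7 13 16 17 9 12 11 8 20 10
v[mid]=13>7: swap v[4],v[4]; hi=3 → 5 3 4 7 13 16 17 9 12 11 8 20 10
end: lo=3, hi=3; v = 5 3 4 7 13 16 17 9 12 11 8 20 10

5 3 4 7 13 16 17 9 12 11 8 20 10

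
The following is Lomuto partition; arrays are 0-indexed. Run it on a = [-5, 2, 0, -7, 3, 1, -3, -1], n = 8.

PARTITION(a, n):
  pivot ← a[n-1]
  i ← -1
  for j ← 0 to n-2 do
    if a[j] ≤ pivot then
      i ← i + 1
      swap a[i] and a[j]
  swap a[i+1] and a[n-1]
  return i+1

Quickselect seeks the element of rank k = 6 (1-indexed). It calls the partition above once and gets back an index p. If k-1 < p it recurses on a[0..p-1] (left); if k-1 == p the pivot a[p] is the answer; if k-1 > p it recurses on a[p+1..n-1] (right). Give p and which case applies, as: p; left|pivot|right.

3; right

pivot=-1, i=-1
j=0: -5≤-1, i=0, swap(0,0) ⇒ [-5, 2, 0, -7, 3, 1, -3, -1]
j=1: 2>-1, skip
j=2: 0>-1, skip
j=3: -7≤-1, i=1, swap(1,3) ⇒ [-5, -7, 0, 2, 3, 1, -3, -1]
j=4: 3>-1, skip
j=5: 1>-1, skip
j=6: -3≤-1, i=2, swap(2,6) ⇒ [-5, -7, -3, 2, 3, 1, 0, -1]
swap(3,7) ⇒ [-5, -7, -3, -1, 3, 1, 0, 2]; return 3
p = 3; k-1 = 5 > 3 ⇒ right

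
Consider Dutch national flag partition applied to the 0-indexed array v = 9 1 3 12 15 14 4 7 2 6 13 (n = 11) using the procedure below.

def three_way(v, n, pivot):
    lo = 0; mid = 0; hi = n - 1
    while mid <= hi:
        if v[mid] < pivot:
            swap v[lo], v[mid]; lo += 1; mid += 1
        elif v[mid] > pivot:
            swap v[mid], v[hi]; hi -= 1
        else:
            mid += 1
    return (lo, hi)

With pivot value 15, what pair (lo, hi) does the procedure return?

(10, 10)

pivot = 15; lo=0, mid=0, hi=10
v[mid]=9<15: swap v[0],v[0]; lo=1,mid=1 → 9 1 3 12 15 14 4 7 2 6 13
v[mid]=1<15: swap v[1],v[1]; lo=2,mid=2 → 9 1 3 12 15 14 4 7 2 6 13
v[mid]=3<15: swap v[2],v[2]; lo=3,mid=3 → 9 1 3 12 15 14 4 7 2 6 13
v[mid]=12<15: swap v[3],v[3]; lo=4,mid=4 → 9 1 3 12 15 14 4 7 2 6 13
v[mid]=15=15: mid=5
v[mid]=14<15: swap v[4],v[5]; lo=5,mid=6 → 9 1 3 12 14 15 4 7 2 6 13
v[mid]=4<15: swap v[5],v[6]; lo=6,mid=7 → 9 1 3 12 14 4 15 7 2 6 13
v[mid]=7<15: swap v[6],v[7]; lo=7,mid=8 → 9 1 3 12 14 4 7 15 2 6 13
v[mid]=2<15: swap v[7],v[8]; lo=8,mid=9 → 9 1 3 12 14 4 7 2 15 6 13
v[mid]=6<15: swap v[8],v[9]; lo=9,mid=10 → 9 1 3 12 14 4 7 2 6 15 13
v[mid]=13<15: swap v[9],v[10]; lo=10,mid=11 → 9 1 3 12 14 4 7 2 6 13 15
end: lo=10, hi=10; v = 9 1 3 12 14 4 7 2 6 13 15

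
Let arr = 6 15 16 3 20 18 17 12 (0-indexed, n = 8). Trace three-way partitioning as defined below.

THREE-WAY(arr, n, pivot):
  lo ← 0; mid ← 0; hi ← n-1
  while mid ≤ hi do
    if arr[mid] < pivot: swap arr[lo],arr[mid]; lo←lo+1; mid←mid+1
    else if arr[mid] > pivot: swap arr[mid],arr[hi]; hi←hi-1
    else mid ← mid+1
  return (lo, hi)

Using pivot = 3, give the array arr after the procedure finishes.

3 16 15 20 18 17 12 6

pivot = 3; lo=0, mid=0, hi=7
arr[mid]=6>3: swap arr[0],arr[7]; hi=6 → 12 15 16 3 20 18 17 6
arr[mid]=12>3: swap arr[0],arr[6]; hi=5 → 17 15 16 3 20 18 12 6
arr[mid]=17>3: swap arr[0],arr[5]; hi=4 → 18 15 16 3 20 17 12 6
arr[mid]=18>3: swap arr[0],arr[4]; hi=3 → 20 15 16 3 18 17 12 6
arr[mid]=20>3: swap arr[0],arr[3]; hi=2 → 3 15 16 20 18 17 12 6
arr[mid]=3=3: mid=1
arr[mid]=15>3: swap arr[1],arr[2]; hi=1 → 3 16 15 20 18 17 12 6
arr[mid]=16>3: swap arr[1],arr[1]; hi=0 → 3 16 15 20 18 17 12 6
end: lo=0, hi=0; arr = 3 16 15 20 18 17 12 6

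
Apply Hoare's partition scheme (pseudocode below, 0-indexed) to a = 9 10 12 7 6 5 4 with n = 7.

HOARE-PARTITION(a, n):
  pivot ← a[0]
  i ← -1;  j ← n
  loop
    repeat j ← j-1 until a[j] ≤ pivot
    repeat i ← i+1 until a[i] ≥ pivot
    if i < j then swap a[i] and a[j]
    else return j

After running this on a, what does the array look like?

pivot=9
j stops at 6 (4), i stops at 0 (9); swap ⇒ 4 10 12 7 6 5 9
j stops at 5 (5), i stops at 1 (10); swap ⇒ 4 5 12 7 6 10 9
j stops at 4 (6), i stops at 2 (12); swap ⇒ 4 5 6 7 12 10 9
j stops at 3, i stops at 4; i≥j ⇒ return 3. a=4 5 6 7 12 10 9

4 5 6 7 12 10 9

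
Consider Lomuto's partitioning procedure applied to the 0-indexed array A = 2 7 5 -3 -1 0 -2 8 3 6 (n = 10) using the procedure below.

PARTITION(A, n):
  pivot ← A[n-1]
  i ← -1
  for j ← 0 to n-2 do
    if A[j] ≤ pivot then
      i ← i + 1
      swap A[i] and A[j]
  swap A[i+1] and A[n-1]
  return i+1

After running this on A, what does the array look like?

2 5 -3 -1 0 -2 3 6 7 8

pivot = A[9] = 6; i = -1
j=0: A[0]=2 ≤ 6 → i=0, swap A[0],A[0] (no change) → 2 7 5 -3 -1 0 -2 8 3 6
j=1: A[1]=7 > 6 → no swap
j=2: A[2]=5 ≤ 6 → i=1, swap A[1],A[2] → 2 5 7 -3 -1 0 -2 8 3 6
j=3: A[3]=-3 ≤ 6 → i=2, swap A[2],A[3] → 2 5 -3 7 -1 0 -2 8 3 6
j=4: A[4]=-1 ≤ 6 → i=3, swap A[3],A[4] → 2 5 -3 -1 7 0 -2 8 3 6
j=5: A[5]=0 ≤ 6 → i=4, swap A[4],A[5] → 2 5 -3 -1 0 7 -2 8 3 6
j=6: A[6]=-2 ≤ 6 → i=5, swap A[5],A[6] → 2 5 -3 -1 0 -2 7 8 3 6
j=7: A[7]=8 > 6 → no swap
j=8: A[8]=3 ≤ 6 → i=6, swap A[6],A[8] → 2 5 -3 -1 0 -2 3 8 7 6
final swap A[7],A[9] → 2 5 -3 -1 0 -2 3 6 7 8; return 7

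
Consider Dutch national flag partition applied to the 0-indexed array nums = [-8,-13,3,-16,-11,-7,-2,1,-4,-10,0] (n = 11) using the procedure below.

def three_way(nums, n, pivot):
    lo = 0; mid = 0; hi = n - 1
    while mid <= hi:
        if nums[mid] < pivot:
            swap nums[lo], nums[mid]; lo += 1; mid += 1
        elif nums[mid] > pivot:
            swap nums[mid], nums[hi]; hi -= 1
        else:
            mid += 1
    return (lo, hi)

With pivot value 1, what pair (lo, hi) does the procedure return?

lo=0 mid=0 hi=10
-8<1: swap(0,0), lo=1 mid=1 ⇒ [-8,-13,3,-16,-11,-7,-2,1,-4,-10,0]
-13<1: swap(1,1), lo=2 mid=2 ⇒ [-8,-13,3,-16,-11,-7,-2,1,-4,-10,0]
3>1: swap(2,10), hi=9 ⇒ [-8,-13,0,-16,-11,-7,-2,1,-4,-10,3]
0<1: swap(2,2), lo=3 mid=3 ⇒ [-8,-13,0,-16,-11,-7,-2,1,-4,-10,3]
-16<1: swap(3,3), lo=4 mid=4 ⇒ [-8,-13,0,-16,-11,-7,-2,1,-4,-10,3]
-11<1: swap(4,4), lo=5 mid=5 ⇒ [-8,-13,0,-16,-11,-7,-2,1,-4,-10,3]
-7<1: swap(5,5), lo=6 mid=6 ⇒ [-8,-13,0,-16,-11,-7,-2,1,-4,-10,3]
-2<1: swap(6,6), lo=7 mid=7 ⇒ [-8,-13,0,-16,-11,-7,-2,1,-4,-10,3]
1=1: mid=8
-4<1: swap(7,8), lo=8 mid=9 ⇒ [-8,-13,0,-16,-11,-7,-2,-4,1,-10,3]
-10<1: swap(8,9), lo=9 mid=10 ⇒ [-8,-13,0,-16,-11,-7,-2,-4,-10,1,3]
done. lo=9 hi=9; nums=[-8,-13,0,-16,-11,-7,-2,-4,-10,1,3]

(9, 9)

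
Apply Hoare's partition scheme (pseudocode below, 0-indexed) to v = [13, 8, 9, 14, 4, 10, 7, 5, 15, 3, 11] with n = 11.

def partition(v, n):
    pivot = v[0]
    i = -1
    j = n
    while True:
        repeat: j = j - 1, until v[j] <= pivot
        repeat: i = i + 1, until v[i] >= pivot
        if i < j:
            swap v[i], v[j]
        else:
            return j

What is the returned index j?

pivot = v[0] = 13; i = -1, j = 11
j→10 (v[10]=11≤13), i→0 (v[0]=13≥13); i<j, swap → [11, 8, 9, 14, 4, 10, 7, 5, 15, 3, 13]
j→9 (v[9]=3≤13), i→3 (v[3]=14≥13); i<j, swap → [11, 8, 9, 3, 4, 10, 7, 5, 15, 14, 13]
j→7, i→8; i≥j, return j=7. v = [11, 8, 9, 3, 4, 10, 7, 5, 15, 14, 13]

7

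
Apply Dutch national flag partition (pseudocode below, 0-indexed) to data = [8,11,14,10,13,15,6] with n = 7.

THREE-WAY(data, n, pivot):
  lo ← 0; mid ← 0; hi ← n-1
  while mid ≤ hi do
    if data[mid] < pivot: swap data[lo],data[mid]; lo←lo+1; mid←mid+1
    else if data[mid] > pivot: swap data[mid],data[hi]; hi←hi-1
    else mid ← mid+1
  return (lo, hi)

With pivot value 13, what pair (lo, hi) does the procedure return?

lo=0 mid=0 hi=6
8<13: swap(0,0), lo=1 mid=1 ⇒ [8,11,14,10,13,15,6]
11<13: swap(1,1), lo=2 mid=2 ⇒ [8,11,14,10,13,15,6]
14>13: swap(2,6), hi=5 ⇒ [8,11,6,10,13,15,14]
6<13: swap(2,2), lo=3 mid=3 ⇒ [8,11,6,10,13,15,14]
10<13: swap(3,3), lo=4 mid=4 ⇒ [8,11,6,10,13,15,14]
13=13: mid=5
15>13: swap(5,5), hi=4 ⇒ [8,11,6,10,13,15,14]
done. lo=4 hi=4; data=[8,11,6,10,13,15,14]

(4, 4)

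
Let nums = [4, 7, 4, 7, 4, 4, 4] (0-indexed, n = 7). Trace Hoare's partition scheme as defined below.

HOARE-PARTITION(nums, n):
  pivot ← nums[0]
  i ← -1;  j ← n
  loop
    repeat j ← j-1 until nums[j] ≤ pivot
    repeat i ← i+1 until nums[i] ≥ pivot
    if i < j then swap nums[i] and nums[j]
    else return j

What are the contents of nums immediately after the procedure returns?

pivot = nums[0] = 4; i = -1, j = 7
j→6 (nums[6]=4≤4), i→0 (nums[0]=4≥4); i<j, swap → [4, 7, 4, 7, 4, 4, 4]
j→5 (nums[5]=4≤4), i→1 (nums[1]=7≥4); i<j, swap → [4, 4, 4, 7, 4, 7, 4]
j→4 (nums[4]=4≤4), i→2 (nums[2]=4≥4); i<j, swap → [4, 4, 4, 7, 4, 7, 4]
j→2, i→3; i≥j, return j=2. nums = [4, 4, 4, 7, 4, 7, 4]

[4, 4, 4, 7, 4, 7, 4]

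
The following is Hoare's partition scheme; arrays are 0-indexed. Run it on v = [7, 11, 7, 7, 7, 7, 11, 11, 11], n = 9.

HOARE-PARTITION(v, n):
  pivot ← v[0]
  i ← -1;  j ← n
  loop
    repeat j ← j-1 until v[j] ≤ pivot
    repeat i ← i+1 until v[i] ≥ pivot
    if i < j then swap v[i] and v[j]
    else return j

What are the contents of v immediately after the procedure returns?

[7, 7, 7, 7, 11, 7, 11, 11, 11]

pivot = v[0] = 7; i = -1, j = 9
j→5 (v[5]=7≤7), i→0 (v[0]=7≥7); i<j, swap → [7, 11, 7, 7, 7, 7, 11, 11, 11]
j→4 (v[4]=7≤7), i→1 (v[1]=11≥7); i<j, swap → [7, 7, 7, 7, 11, 7, 11, 11, 11]
j→3 (v[3]=7≤7), i→2 (v[2]=7≥7); i<j, swap → [7, 7, 7, 7, 11, 7, 11, 11, 11]
j→2, i→3; i≥j, return j=2. v = [7, 7, 7, 7, 11, 7, 11, 11, 11]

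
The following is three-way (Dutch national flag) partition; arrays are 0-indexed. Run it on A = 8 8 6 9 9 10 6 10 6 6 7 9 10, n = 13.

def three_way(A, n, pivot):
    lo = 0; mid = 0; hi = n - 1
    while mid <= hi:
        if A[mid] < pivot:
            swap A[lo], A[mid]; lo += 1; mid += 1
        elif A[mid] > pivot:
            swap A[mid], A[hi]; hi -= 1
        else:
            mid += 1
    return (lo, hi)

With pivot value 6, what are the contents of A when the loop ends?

lo=0 mid=0 hi=12
8>6: swap(0,12), hi=11 ⇒ 10 8 6 9 9 10 6 10 6 6 7 9 8
10>6: swap(0,11), hi=10 ⇒ 9 8 6 9 9 10 6 10 6 6 7 10 8
9>6: swap(0,10), hi=9 ⇒ 7 8 6 9 9 10 6 10 6 6 9 10 8
7>6: swap(0,9), hi=8 ⇒ 6 8 6 9 9 10 6 10 6 7 9 10 8
6=6: mid=1
8>6: swap(1,8), hi=7 ⇒ 6 6 6 9 9 10 6 10 8 7 9 10 8
6=6: mid=2
6=6: mid=3
9>6: swap(3,7), hi=6 ⇒ 6 6 6 10 9 10 6 9 8 7 9 10 8
10>6: swap(3,6), hi=5 ⇒ 6 6 6 6 9 10 10 9 8 7 9 10 8
6=6: mid=4
9>6: swap(4,5), hi=4 ⇒ 6 6 6 6 10 9 10 9 8 7 9 10 8
10>6: swap(4,4), hi=3 ⇒ 6 6 6 6 10 9 10 9 8 7 9 10 8
done. lo=0 hi=3; A=6 6 6 6 10 9 10 9 8 7 9 10 8

6 6 6 6 10 9 10 9 8 7 9 10 8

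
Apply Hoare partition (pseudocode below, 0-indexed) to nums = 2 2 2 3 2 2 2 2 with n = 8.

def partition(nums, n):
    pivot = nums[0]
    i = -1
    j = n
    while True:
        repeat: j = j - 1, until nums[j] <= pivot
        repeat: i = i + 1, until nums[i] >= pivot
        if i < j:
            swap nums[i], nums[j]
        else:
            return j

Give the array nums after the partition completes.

2 2 2 2 3 2 2 2

pivot=2
j stops at 7 (2), i stops at 0 (2); swap ⇒ 2 2 2 3 2 2 2 2
j stops at 6 (2), i stops at 1 (2); swap ⇒ 2 2 2 3 2 2 2 2
j stops at 5 (2), i stops at 2 (2); swap ⇒ 2 2 2 3 2 2 2 2
j stops at 4 (2), i stops at 3 (3); swap ⇒ 2 2 2 2 3 2 2 2
j stops at 3, i stops at 4; i≥j ⇒ return 3. nums=2 2 2 2 3 2 2 2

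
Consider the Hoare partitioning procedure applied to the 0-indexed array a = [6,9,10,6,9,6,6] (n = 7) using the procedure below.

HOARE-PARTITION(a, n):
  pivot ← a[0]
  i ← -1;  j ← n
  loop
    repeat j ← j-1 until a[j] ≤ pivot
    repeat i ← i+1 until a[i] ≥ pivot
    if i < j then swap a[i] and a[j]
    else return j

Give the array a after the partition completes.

[6,6,6,10,9,9,6]

pivot=6
j stops at 6 (6), i stops at 0 (6); swap ⇒ [6,9,10,6,9,6,6]
j stops at 5 (6), i stops at 1 (9); swap ⇒ [6,6,10,6,9,9,6]
j stops at 3 (6), i stops at 2 (10); swap ⇒ [6,6,6,10,9,9,6]
j stops at 2, i stops at 3; i≥j ⇒ return 2. a=[6,6,6,10,9,9,6]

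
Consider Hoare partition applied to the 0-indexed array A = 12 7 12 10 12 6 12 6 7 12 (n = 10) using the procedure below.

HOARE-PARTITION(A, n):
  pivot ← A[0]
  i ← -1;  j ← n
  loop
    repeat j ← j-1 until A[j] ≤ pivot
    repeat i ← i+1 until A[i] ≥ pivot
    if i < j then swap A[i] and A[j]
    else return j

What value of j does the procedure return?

6

pivot = A[0] = 12; i = -1, j = 10
j→9 (A[9]=12≤12), i→0 (A[0]=12≥12); i<j, swap → 12 7 12 10 12 6 12 6 7 12
j→8 (A[8]=7≤12), i→2 (A[2]=12≥12); i<j, swap → 12 7 7 10 12 6 12 6 12 12
j→7 (A[7]=6≤12), i→4 (A[4]=12≥12); i<j, swap → 12 7 7 10 6 6 12 12 12 12
j→6, i→6; i≥j, return j=6. A = 12 7 7 10 6 6 12 12 12 12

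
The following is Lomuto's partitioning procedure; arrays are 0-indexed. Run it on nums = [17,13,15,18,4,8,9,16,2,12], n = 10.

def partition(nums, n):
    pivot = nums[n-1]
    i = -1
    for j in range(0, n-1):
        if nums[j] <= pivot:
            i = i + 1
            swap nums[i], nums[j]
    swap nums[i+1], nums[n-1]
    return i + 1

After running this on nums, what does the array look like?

pivot=12, i=-1
j=0: 17>12, skip
j=1: 13>12, skip
j=2: 15>12, skip
j=3: 18>12, skip
j=4: 4≤12, i=0, swap(0,4) ⇒ [4,13,15,18,17,8,9,16,2,12]
j=5: 8≤12, i=1, swap(1,5) ⇒ [4,8,15,18,17,13,9,16,2,12]
j=6: 9≤12, i=2, swap(2,6) ⇒ [4,8,9,18,17,13,15,16,2,12]
j=7: 16>12, skip
j=8: 2≤12, i=3, swap(3,8) ⇒ [4,8,9,2,17,13,15,16,18,12]
swap(4,9) ⇒ [4,8,9,2,12,13,15,16,18,17]; return 4

[4,8,9,2,12,13,15,16,18,17]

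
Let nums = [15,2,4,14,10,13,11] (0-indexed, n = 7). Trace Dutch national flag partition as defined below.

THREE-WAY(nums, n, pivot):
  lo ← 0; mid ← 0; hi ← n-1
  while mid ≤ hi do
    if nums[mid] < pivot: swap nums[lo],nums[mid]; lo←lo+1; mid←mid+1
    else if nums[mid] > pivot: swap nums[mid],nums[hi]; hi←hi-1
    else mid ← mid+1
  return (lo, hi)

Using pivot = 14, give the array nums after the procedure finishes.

[11,2,4,10,13,14,15]

lo=0 mid=0 hi=6
15>14: swap(0,6), hi=5 ⇒ [11,2,4,14,10,13,15]
11<14: swap(0,0), lo=1 mid=1 ⇒ [11,2,4,14,10,13,15]
2<14: swap(1,1), lo=2 mid=2 ⇒ [11,2,4,14,10,13,15]
4<14: swap(2,2), lo=3 mid=3 ⇒ [11,2,4,14,10,13,15]
14=14: mid=4
10<14: swap(3,4), lo=4 mid=5 ⇒ [11,2,4,10,14,13,15]
13<14: swap(4,5), lo=5 mid=6 ⇒ [11,2,4,10,13,14,15]
done. lo=5 hi=5; nums=[11,2,4,10,13,14,15]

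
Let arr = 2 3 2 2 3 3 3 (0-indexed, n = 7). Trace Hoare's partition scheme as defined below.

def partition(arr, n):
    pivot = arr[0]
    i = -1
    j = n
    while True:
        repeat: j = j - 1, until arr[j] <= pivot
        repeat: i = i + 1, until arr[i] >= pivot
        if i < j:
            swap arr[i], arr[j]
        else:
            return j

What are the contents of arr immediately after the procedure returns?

pivot=2
j stops at 3 (2), i stops at 0 (2); swap ⇒ 2 3 2 2 3 3 3
j stops at 2 (2), i stops at 1 (3); swap ⇒ 2 2 3 2 3 3 3
j stops at 1, i stops at 2; i≥j ⇒ return 1. arr=2 2 3 2 3 3 3

2 2 3 2 3 3 3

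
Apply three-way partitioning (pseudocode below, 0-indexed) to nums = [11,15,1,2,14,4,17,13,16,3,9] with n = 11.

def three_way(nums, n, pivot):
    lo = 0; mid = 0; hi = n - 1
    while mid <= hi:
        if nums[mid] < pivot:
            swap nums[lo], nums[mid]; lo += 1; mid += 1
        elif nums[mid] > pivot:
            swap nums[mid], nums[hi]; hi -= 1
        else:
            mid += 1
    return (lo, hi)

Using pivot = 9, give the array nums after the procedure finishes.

lo=0 mid=0 hi=10
11>9: swap(0,10), hi=9 ⇒ [9,15,1,2,14,4,17,13,16,3,11]
9=9: mid=1
15>9: swap(1,9), hi=8 ⇒ [9,3,1,2,14,4,17,13,16,15,11]
3<9: swap(0,1), lo=1 mid=2 ⇒ [3,9,1,2,14,4,17,13,16,15,11]
1<9: swap(1,2), lo=2 mid=3 ⇒ [3,1,9,2,14,4,17,13,16,15,11]
2<9: swap(2,3), lo=3 mid=4 ⇒ [3,1,2,9,14,4,17,13,16,15,11]
14>9: swap(4,8), hi=7 ⇒ [3,1,2,9,16,4,17,13,14,15,11]
16>9: swap(4,7), hi=6 ⇒ [3,1,2,9,13,4,17,16,14,15,11]
13>9: swap(4,6), hi=5 ⇒ [3,1,2,9,17,4,13,16,14,15,11]
17>9: swap(4,5), hi=4 ⇒ [3,1,2,9,4,17,13,16,14,15,11]
4<9: swap(3,4), lo=4 mid=5 ⇒ [3,1,2,4,9,17,13,16,14,15,11]
done. lo=4 hi=4; nums=[3,1,2,4,9,17,13,16,14,15,11]

[3,1,2,4,9,17,13,16,14,15,11]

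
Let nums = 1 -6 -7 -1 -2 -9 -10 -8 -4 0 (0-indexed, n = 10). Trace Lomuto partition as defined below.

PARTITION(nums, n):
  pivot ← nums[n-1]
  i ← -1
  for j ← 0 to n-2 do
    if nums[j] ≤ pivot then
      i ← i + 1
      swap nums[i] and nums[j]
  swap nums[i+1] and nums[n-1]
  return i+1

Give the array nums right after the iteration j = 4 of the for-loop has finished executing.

pivot=0, i=-1
j=0: 1>0, skip
j=1: -6≤0, i=0, swap(0,1) ⇒ -6 1 -7 -1 -2 -9 -10 -8 -4 0
j=2: -7≤0, i=1, swap(1,2) ⇒ -6 -7 1 -1 -2 -9 -10 -8 -4 0
j=3: -1≤0, i=2, swap(2,3) ⇒ -6 -7 -1 1 -2 -9 -10 -8 -4 0
j=4: -2≤0, i=3, swap(3,4) ⇒ -6 -7 -1 -2 1 -9 -10 -8 -4 0
(after j=4) nums = -6 -7 -1 -2 1 -9 -10 -8 -4 0

-6 -7 -1 -2 1 -9 -10 -8 -4 0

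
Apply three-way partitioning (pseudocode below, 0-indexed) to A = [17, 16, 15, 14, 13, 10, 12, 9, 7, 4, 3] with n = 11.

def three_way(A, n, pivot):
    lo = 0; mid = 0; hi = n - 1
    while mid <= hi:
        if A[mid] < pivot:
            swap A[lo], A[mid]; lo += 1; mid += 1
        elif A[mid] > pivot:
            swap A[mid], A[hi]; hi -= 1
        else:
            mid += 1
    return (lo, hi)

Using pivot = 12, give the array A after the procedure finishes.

lo=0 mid=0 hi=10
17>12: swap(0,10), hi=9 ⇒ [3, 16, 15, 14, 13, 10, 12, 9, 7, 4, 17]
3<12: swap(0,0), lo=1 mid=1 ⇒ [3, 16, 15, 14, 13, 10, 12, 9, 7, 4, 17]
16>12: swap(1,9), hi=8 ⇒ [3, 4, 15, 14, 13, 10, 12, 9, 7, 16, 17]
4<12: swap(1,1), lo=2 mid=2 ⇒ [3, 4, 15, 14, 13, 10, 12, 9, 7, 16, 17]
15>12: swap(2,8), hi=7 ⇒ [3, 4, 7, 14, 13, 10, 12, 9, 15, 16, 17]
7<12: swap(2,2), lo=3 mid=3 ⇒ [3, 4, 7, 14, 13, 10, 12, 9, 15, 16, 17]
14>12: swap(3,7), hi=6 ⇒ [3, 4, 7, 9, 13, 10, 12, 14, 15, 16, 17]
9<12: swap(3,3), lo=4 mid=4 ⇒ [3, 4, 7, 9, 13, 10, 12, 14, 15, 16, 17]
13>12: swap(4,6), hi=5 ⇒ [3, 4, 7, 9, 12, 10, 13, 14, 15, 16, 17]
12=12: mid=5
10<12: swap(4,5), lo=5 mid=6 ⇒ [3, 4, 7, 9, 10, 12, 13, 14, 15, 16, 17]
done. lo=5 hi=5; A=[3, 4, 7, 9, 10, 12, 13, 14, 15, 16, 17]

[3, 4, 7, 9, 10, 12, 13, 14, 15, 16, 17]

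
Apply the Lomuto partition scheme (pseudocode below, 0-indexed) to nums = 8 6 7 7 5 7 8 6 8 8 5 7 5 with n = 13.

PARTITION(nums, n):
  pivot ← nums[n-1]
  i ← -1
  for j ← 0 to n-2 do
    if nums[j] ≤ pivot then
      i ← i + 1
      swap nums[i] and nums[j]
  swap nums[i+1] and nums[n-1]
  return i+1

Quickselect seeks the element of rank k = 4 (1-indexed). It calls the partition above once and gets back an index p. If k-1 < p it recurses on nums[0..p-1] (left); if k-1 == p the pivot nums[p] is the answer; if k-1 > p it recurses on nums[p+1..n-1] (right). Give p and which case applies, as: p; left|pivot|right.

pivot = nums[12] = 5; i = -1
j=0: nums[0]=8 > 5 → no swap
j=1: nums[1]=6 > 5 → no swap
j=2: nums[2]=7 > 5 → no swap
j=3: nums[3]=7 > 5 → no swap
j=4: nums[4]=5 ≤ 5 → i=0, swap nums[0],nums[4] → 5 6 7 7 8 7 8 6 8 8 5 7 5
j=5: nums[5]=7 > 5 → no swap
j=6: nums[6]=8 > 5 → no swap
j=7: nums[7]=6 > 5 → no swap
j=8: nums[8]=8 > 5 → no swap
j=9: nums[9]=8 > 5 → no swap
j=10: nums[10]=5 ≤ 5 → i=1, swap nums[1],nums[10] → 5 5 7 7 8 7 8 6 8 8 6 7 5
j=11: nums[11]=7 > 5 → no swap
final swap nums[2],nums[12] → 5 5 5 7 8 7 8 6 8 8 6 7 7; return 2
p = 2; k-1 = 3 > 2 ⇒ right

2; right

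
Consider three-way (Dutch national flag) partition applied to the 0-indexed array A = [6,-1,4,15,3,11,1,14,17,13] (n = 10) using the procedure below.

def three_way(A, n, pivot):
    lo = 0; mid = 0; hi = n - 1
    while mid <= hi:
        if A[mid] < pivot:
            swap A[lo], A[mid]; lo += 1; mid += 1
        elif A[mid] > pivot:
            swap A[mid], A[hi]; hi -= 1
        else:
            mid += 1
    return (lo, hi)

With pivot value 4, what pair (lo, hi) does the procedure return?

lo=0 mid=0 hi=9
6>4: swap(0,9), hi=8 ⇒ [13,-1,4,15,3,11,1,14,17,6]
13>4: swap(0,8), hi=7 ⇒ [17,-1,4,15,3,11,1,14,13,6]
17>4: swap(0,7), hi=6 ⇒ [14,-1,4,15,3,11,1,17,13,6]
14>4: swap(0,6), hi=5 ⇒ [1,-1,4,15,3,11,14,17,13,6]
1<4: swap(0,0), lo=1 mid=1 ⇒ [1,-1,4,15,3,11,14,17,13,6]
-1<4: swap(1,1), lo=2 mid=2 ⇒ [1,-1,4,15,3,11,14,17,13,6]
4=4: mid=3
15>4: swap(3,5), hi=4 ⇒ [1,-1,4,11,3,15,14,17,13,6]
11>4: swap(3,4), hi=3 ⇒ [1,-1,4,3,11,15,14,17,13,6]
3<4: swap(2,3), lo=3 mid=4 ⇒ [1,-1,3,4,11,15,14,17,13,6]
done. lo=3 hi=3; A=[1,-1,3,4,11,15,14,17,13,6]

(3, 3)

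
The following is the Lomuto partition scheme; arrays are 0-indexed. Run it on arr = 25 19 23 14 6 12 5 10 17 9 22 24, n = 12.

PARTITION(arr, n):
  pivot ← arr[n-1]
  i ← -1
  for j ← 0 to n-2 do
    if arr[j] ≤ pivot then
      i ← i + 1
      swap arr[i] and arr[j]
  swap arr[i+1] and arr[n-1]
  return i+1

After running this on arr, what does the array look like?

pivot = arr[11] = 24; i = -1
j=0: arr[0]=25 > 24 → no swap
j=1: arr[1]=19 ≤ 24 → i=0, swap arr[0],arr[1] → 19 25 23 14 6 12 5 10 17 9 22 24
j=2: arr[2]=23 ≤ 24 → i=1, swap arr[1],arr[2] → 19 23 25 14 6 12 5 10 17 9 22 24
j=3: arr[3]=14 ≤ 24 → i=2, swap arr[2],arr[3] → 19 23 14 25 6 12 5 10 17 9 22 24
j=4: arr[4]=6 ≤ 24 → i=3, swap arr[3],arr[4] → 19 23 14 6 25 12 5 10 17 9 22 24
j=5: arr[5]=12 ≤ 24 → i=4, swap arr[4],arr[5] → 19 23 14 6 12 25 5 10 17 9 22 24
j=6: arr[6]=5 ≤ 24 → i=5, swap arr[5],arr[6] → 19 23 14 6 12 5 25 10 17 9 22 24
j=7: arr[7]=10 ≤ 24 → i=6, swap arr[6],arr[7] → 19 23 14 6 12 5 10 25 17 9 22 24
j=8: arr[8]=17 ≤ 24 → i=7, swap arr[7],arr[8] → 19 23 14 6 12 5 10 17 25 9 22 24
j=9: arr[9]=9 ≤ 24 → i=8, swap arr[8],arr[9] → 19 23 14 6 12 5 10 17 9 25 22 24
j=10: arr[10]=22 ≤ 24 → i=9, swap arr[9],arr[10] → 19 23 14 6 12 5 10 17 9 22 25 24
final swap arr[10],arr[11] → 19 23 14 6 12 5 10 17 9 22 24 25; return 10

19 23 14 6 12 5 10 17 9 22 24 25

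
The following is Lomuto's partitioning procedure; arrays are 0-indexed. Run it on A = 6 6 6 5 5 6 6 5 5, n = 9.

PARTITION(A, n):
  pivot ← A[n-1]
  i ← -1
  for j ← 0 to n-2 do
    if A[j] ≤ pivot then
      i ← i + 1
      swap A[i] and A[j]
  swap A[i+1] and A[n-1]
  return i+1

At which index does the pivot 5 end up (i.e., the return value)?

3

pivot = A[8] = 5; i = -1
j=0: A[0]=6 > 5 → no swap
j=1: A[1]=6 > 5 → no swap
j=2: A[2]=6 > 5 → no swap
j=3: A[3]=5 ≤ 5 → i=0, swap A[0],A[3] → 5 6 6 6 5 6 6 5 5
j=4: A[4]=5 ≤ 5 → i=1, swap A[1],A[4] → 5 5 6 6 6 6 6 5 5
j=5: A[5]=6 > 5 → no swap
j=6: A[6]=6 > 5 → no swap
j=7: A[7]=5 ≤ 5 → i=2, swap A[2],A[7] → 5 5 5 6 6 6 6 6 5
final swap A[3],A[8] → 5 5 5 5 6 6 6 6 6; return 3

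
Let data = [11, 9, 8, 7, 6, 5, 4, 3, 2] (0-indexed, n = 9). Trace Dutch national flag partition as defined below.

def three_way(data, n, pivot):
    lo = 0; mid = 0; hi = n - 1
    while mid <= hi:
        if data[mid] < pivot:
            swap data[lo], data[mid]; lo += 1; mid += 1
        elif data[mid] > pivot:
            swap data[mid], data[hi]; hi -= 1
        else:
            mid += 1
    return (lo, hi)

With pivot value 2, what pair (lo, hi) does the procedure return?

pivot = 2; lo=0, mid=0, hi=8
data[mid]=11>2: swap data[0],data[8]; hi=7 → [2, 9, 8, 7, 6, 5, 4, 3, 11]
data[mid]=2=2: mid=1
data[mid]=9>2: swap data[1],data[7]; hi=6 → [2, 3, 8, 7, 6, 5, 4, 9, 11]
data[mid]=3>2: swap data[1],data[6]; hi=5 → [2, 4, 8, 7, 6, 5, 3, 9, 11]
data[mid]=4>2: swap data[1],data[5]; hi=4 → [2, 5, 8, 7, 6, 4, 3, 9, 11]
data[mid]=5>2: swap data[1],data[4]; hi=3 → [2, 6, 8, 7, 5, 4, 3, 9, 11]
data[mid]=6>2: swap data[1],data[3]; hi=2 → [2, 7, 8, 6, 5, 4, 3, 9, 11]
data[mid]=7>2: swap data[1],data[2]; hi=1 → [2, 8, 7, 6, 5, 4, 3, 9, 11]
data[mid]=8>2: swap data[1],data[1]; hi=0 → [2, 8, 7, 6, 5, 4, 3, 9, 11]
end: lo=0, hi=0; data = [2, 8, 7, 6, 5, 4, 3, 9, 11]

(0, 0)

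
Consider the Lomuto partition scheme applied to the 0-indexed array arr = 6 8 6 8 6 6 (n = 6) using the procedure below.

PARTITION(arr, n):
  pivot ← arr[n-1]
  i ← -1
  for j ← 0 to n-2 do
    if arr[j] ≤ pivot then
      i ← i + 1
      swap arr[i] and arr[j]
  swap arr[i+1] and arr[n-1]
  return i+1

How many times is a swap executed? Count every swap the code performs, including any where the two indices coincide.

4

pivot = arr[5] = 6; i = -1
j=0: arr[0]=6 ≤ 6 → i=0, swap arr[0],arr[0] (no change) → 6 8 6 8 6 6
j=1: arr[1]=8 > 6 → no swap
j=2: arr[2]=6 ≤ 6 → i=1, swap arr[1],arr[2] → 6 6 8 8 6 6
j=3: arr[3]=8 > 6 → no swap
j=4: arr[4]=6 ≤ 6 → i=2, swap arr[2],arr[4] → 6 6 6 8 8 6
final swap arr[3],arr[5] → 6 6 6 6 8 8; return 3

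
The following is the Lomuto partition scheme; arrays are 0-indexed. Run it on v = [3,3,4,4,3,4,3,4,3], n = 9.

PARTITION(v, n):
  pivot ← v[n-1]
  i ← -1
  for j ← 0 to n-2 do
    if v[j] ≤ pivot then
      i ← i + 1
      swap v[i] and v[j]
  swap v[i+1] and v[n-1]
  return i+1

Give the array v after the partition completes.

[3,3,3,3,3,4,4,4,4]

pivot=3, i=-1
j=0: 3≤3, i=0, swap(0,0) ⇒ [3,3,4,4,3,4,3,4,3]
j=1: 3≤3, i=1, swap(1,1) ⇒ [3,3,4,4,3,4,3,4,3]
j=2: 4>3, skip
j=3: 4>3, skip
j=4: 3≤3, i=2, swap(2,4) ⇒ [3,3,3,4,4,4,3,4,3]
j=5: 4>3, skip
j=6: 3≤3, i=3, swap(3,6) ⇒ [3,3,3,3,4,4,4,4,3]
j=7: 4>3, skip
swap(4,8) ⇒ [3,3,3,3,3,4,4,4,4]; return 4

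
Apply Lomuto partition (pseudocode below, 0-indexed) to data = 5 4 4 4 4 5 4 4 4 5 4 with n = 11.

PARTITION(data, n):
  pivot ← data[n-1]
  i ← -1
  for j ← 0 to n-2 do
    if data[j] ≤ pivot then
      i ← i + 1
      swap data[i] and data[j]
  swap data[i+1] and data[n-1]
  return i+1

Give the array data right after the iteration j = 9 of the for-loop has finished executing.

4 4 4 4 4 4 4 5 5 5 4

pivot=4, i=-1
j=0: 5>4, skip
j=1: 4≤4, i=0, swap(0,1) ⇒ 4 5 4 4 4 5 4 4 4 5 4
j=2: 4≤4, i=1, swap(1,2) ⇒ 4 4 5 4 4 5 4 4 4 5 4
j=3: 4≤4, i=2, swap(2,3) ⇒ 4 4 4 5 4 5 4 4 4 5 4
j=4: 4≤4, i=3, swap(3,4) ⇒ 4 4 4 4 5 5 4 4 4 5 4
j=5: 5>4, skip
j=6: 4≤4, i=4, swap(4,6) ⇒ 4 4 4 4 4 5 5 4 4 5 4
j=7: 4≤4, i=5, swap(5,7) ⇒ 4 4 4 4 4 4 5 5 4 5 4
j=8: 4≤4, i=6, swap(6,8) ⇒ 4 4 4 4 4 4 4 5 5 5 4
j=9: 5>4, skip
(after j=9) data = 4 4 4 4 4 4 4 5 5 5 4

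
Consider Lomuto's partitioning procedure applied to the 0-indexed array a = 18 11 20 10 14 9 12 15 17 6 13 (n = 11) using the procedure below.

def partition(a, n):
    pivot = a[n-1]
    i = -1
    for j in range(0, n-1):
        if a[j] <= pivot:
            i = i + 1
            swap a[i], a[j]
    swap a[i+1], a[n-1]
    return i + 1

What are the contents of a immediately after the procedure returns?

11 10 9 12 6 13 18 15 17 14 20

pivot=13, i=-1
j=0: 18>13, skip
j=1: 11≤13, i=0, swap(0,1) ⇒ 11 18 20 10 14 9 12 15 17 6 13
j=2: 20>13, skip
j=3: 10≤13, i=1, swap(1,3) ⇒ 11 10 20 18 14 9 12 15 17 6 13
j=4: 14>13, skip
j=5: 9≤13, i=2, swap(2,5) ⇒ 11 10 9 18 14 20 12 15 17 6 13
j=6: 12≤13, i=3, swap(3,6) ⇒ 11 10 9 12 14 20 18 15 17 6 13
j=7: 15>13, skip
j=8: 17>13, skip
j=9: 6≤13, i=4, swap(4,9) ⇒ 11 10 9 12 6 20 18 15 17 14 13
swap(5,10) ⇒ 11 10 9 12 6 13 18 15 17 14 20; return 5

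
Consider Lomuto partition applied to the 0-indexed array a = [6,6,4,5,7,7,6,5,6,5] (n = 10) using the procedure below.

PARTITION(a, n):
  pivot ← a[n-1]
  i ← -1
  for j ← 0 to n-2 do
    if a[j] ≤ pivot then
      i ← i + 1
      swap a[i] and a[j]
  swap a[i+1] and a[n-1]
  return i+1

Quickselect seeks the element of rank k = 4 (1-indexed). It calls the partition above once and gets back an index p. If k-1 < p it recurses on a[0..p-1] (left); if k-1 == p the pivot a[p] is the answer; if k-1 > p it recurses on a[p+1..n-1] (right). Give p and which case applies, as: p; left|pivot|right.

pivot = a[9] = 5; i = -1
j=0: a[0]=6 > 5 → no swap
j=1: a[1]=6 > 5 → no swap
j=2: a[2]=4 ≤ 5 → i=0, swap a[0],a[2] → [4,6,6,5,7,7,6,5,6,5]
j=3: a[3]=5 ≤ 5 → i=1, swap a[1],a[3] → [4,5,6,6,7,7,6,5,6,5]
j=4: a[4]=7 > 5 → no swap
j=5: a[5]=7 > 5 → no swap
j=6: a[6]=6 > 5 → no swap
j=7: a[7]=5 ≤ 5 → i=2, swap a[2],a[7] → [4,5,5,6,7,7,6,6,6,5]
j=8: a[8]=6 > 5 → no swap
final swap a[3],a[9] → [4,5,5,5,7,7,6,6,6,6]; return 3
p = 3; k-1 = 3 == 3 ⇒ pivot

3; pivot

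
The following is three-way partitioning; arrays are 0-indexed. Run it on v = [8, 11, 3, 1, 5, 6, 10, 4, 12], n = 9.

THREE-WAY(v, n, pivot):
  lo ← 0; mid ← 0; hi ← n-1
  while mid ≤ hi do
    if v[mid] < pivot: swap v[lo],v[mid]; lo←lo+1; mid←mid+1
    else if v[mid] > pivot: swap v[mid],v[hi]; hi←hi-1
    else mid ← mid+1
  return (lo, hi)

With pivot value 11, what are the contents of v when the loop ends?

[8, 3, 1, 5, 6, 10, 4, 11, 12]

pivot = 11; lo=0, mid=0, hi=8
v[mid]=8<11: swap v[0],v[0]; lo=1,mid=1 → [8, 11, 3, 1, 5, 6, 10, 4, 12]
v[mid]=11=11: mid=2
v[mid]=3<11: swap v[1],v[2]; lo=2,mid=3 → [8, 3, 11, 1, 5, 6, 10, 4, 12]
v[mid]=1<11: swap v[2],v[3]; lo=3,mid=4 → [8, 3, 1, 11, 5, 6, 10, 4, 12]
v[mid]=5<11: swap v[3],v[4]; lo=4,mid=5 → [8, 3, 1, 5, 11, 6, 10, 4, 12]
v[mid]=6<11: swap v[4],v[5]; lo=5,mid=6 → [8, 3, 1, 5, 6, 11, 10, 4, 12]
v[mid]=10<11: swap v[5],v[6]; lo=6,mid=7 → [8, 3, 1, 5, 6, 10, 11, 4, 12]
v[mid]=4<11: swap v[6],v[7]; lo=7,mid=8 → [8, 3, 1, 5, 6, 10, 4, 11, 12]
v[mid]=12>11: swap v[8],v[8]; hi=7 → [8, 3, 1, 5, 6, 10, 4, 11, 12]
end: lo=7, hi=7; v = [8, 3, 1, 5, 6, 10, 4, 11, 12]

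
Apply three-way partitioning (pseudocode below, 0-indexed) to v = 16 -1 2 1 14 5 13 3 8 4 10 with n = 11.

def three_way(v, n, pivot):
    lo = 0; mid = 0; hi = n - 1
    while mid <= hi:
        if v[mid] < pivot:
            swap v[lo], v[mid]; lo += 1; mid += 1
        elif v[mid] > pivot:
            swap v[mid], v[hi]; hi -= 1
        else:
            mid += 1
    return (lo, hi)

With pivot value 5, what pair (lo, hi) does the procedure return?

(5, 5)

lo=0 mid=0 hi=10
16>5: swap(0,10), hi=9 ⇒ 10 -1 2 1 14 5 13 3 8 4 16
10>5: swap(0,9), hi=8 ⇒ 4 -1 2 1 14 5 13 3 8 10 16
4<5: swap(0,0), lo=1 mid=1 ⇒ 4 -1 2 1 14 5 13 3 8 10 16
-1<5: swap(1,1), lo=2 mid=2 ⇒ 4 -1 2 1 14 5 13 3 8 10 16
2<5: swap(2,2), lo=3 mid=3 ⇒ 4 -1 2 1 14 5 13 3 8 10 16
1<5: swap(3,3), lo=4 mid=4 ⇒ 4 -1 2 1 14 5 13 3 8 10 16
14>5: swap(4,8), hi=7 ⇒ 4 -1 2 1 8 5 13 3 14 10 16
8>5: swap(4,7), hi=6 ⇒ 4 -1 2 1 3 5 13 8 14 10 16
3<5: swap(4,4), lo=5 mid=5 ⇒ 4 -1 2 1 3 5 13 8 14 10 16
5=5: mid=6
13>5: swap(6,6), hi=5 ⇒ 4 -1 2 1 3 5 13 8 14 10 16
done. lo=5 hi=5; v=4 -1 2 1 3 5 13 8 14 10 16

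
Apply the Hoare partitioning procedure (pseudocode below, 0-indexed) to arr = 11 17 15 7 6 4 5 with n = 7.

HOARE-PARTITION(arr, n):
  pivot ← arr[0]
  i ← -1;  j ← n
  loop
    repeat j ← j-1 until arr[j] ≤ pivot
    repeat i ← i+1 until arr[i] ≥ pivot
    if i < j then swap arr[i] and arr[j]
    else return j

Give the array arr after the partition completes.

5 4 6 7 15 17 11

pivot = arr[0] = 11; i = -1, j = 7
j→6 (arr[6]=5≤11), i→0 (arr[0]=11≥11); i<j, swap → 5 17 15 7 6 4 11
j→5 (arr[5]=4≤11), i→1 (arr[1]=17≥11); i<j, swap → 5 4 15 7 6 17 11
j→4 (arr[4]=6≤11), i→2 (arr[2]=15≥11); i<j, swap → 5 4 6 7 15 17 11
j→3, i→4; i≥j, return j=3. arr = 5 4 6 7 15 17 11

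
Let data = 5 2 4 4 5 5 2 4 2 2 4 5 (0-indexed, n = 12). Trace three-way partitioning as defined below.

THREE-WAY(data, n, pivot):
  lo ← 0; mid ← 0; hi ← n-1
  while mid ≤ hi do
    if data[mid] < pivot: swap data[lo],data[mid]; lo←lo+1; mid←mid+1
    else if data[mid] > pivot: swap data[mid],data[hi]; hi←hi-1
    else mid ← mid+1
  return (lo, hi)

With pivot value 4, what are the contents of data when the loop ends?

2 2 2 2 4 4 4 4 5 5 5 5

pivot = 4; lo=0, mid=0, hi=11
data[mid]=5>4: swap data[0],data[11]; hi=10 → 5 2 4 4 5 5 2 4 2 2 4 5
data[mid]=5>4: swap data[0],data[10]; hi=9 → 4 2 4 4 5 5 2 4 2 2 5 5
data[mid]=4=4: mid=1
data[mid]=2<4: swap data[0],data[1]; lo=1,mid=2 → 2 4 4 4 5 5 2 4 2 2 5 5
data[mid]=4=4: mid=3
data[mid]=4=4: mid=4
data[mid]=5>4: swap data[4],data[9]; hi=8 → 2 4 4 4 2 5 2 4 2 5 5 5
data[mid]=2<4: swap data[1],data[4]; lo=2,mid=5 → 2 2 4 4 4 5 2 4 2 5 5 5
data[mid]=5>4: swap data[5],data[8]; hi=7 → 2 2 4 4 4 2 2 4 5 5 5 5
data[mid]=2<4: swap data[2],data[5]; lo=3,mid=6 → 2 2 2 4 4 4 2 4 5 5 5 5
data[mid]=2<4: swap data[3],data[6]; lo=4,mid=7 → 2 2 2 2 4 4 4 4 5 5 5 5
data[mid]=4=4: mid=8
end: lo=4, hi=7; data = 2 2 2 2 4 4 4 4 5 5 5 5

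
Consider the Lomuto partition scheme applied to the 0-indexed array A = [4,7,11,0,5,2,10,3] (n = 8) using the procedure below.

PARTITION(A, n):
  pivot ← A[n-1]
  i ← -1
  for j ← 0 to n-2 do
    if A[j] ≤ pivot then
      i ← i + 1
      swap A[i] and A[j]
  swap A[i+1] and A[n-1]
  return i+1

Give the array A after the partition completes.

[0,2,3,4,5,7,10,11]

pivot = A[7] = 3; i = -1
j=0: A[0]=4 > 3 → no swap
j=1: A[1]=7 > 3 → no swap
j=2: A[2]=11 > 3 → no swap
j=3: A[3]=0 ≤ 3 → i=0, swap A[0],A[3] → [0,7,11,4,5,2,10,3]
j=4: A[4]=5 > 3 → no swap
j=5: A[5]=2 ≤ 3 → i=1, swap A[1],A[5] → [0,2,11,4,5,7,10,3]
j=6: A[6]=10 > 3 → no swap
final swap A[2],A[7] → [0,2,3,4,5,7,10,11]; return 2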